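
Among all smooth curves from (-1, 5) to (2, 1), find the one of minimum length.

Arc-length functional: J[y] = ∫ sqrt(1 + (y')^2) dx.
Lagrangian L = sqrt(1 + (y')^2) has no explicit y dependence, so ∂L/∂y = 0 and the Euler-Lagrange equation gives
    d/dx( y' / sqrt(1 + (y')^2) ) = 0  ⇒  y' / sqrt(1 + (y')^2) = const.
Hence y' is constant, so y(x) is affine.
Fitting the endpoints (-1, 5) and (2, 1):
    slope m = (1 − 5) / (2 − (-1)) = -4/3,
    intercept c = 5 − m·(-1) = 11/3.
Extremal: y(x) = (-4/3) x + 11/3.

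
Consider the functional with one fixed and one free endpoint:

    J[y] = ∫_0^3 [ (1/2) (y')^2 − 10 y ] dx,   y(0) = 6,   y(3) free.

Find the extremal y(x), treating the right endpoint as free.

The Lagrangian L = (1/2) (y')^2 − 10 y gives
    ∂L/∂y = −10,   ∂L/∂y' = y'.
Euler-Lagrange: d/dx(y') − (−10) = 0, i.e. y'' + 10 = 0, so
    y(x) = −(10/2) x^2 + C1 x + C2.
Fixed left endpoint y(0) = 6 ⇒ C2 = 6.
The right endpoint x = 3 is free, so the natural (transversality) condition is ∂L/∂y' |_{x=3} = 0, i.e. y'(3) = 0.
Compute y'(x) = −10 x + C1, so y'(3) = −30 + C1 = 0 ⇒ C1 = 30.
Therefore the extremal is
    y(x) = −5 x^2 + 30 x + 6.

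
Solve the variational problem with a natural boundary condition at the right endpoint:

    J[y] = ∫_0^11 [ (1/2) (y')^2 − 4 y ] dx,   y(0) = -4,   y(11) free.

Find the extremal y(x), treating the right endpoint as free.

The Lagrangian L = (1/2) (y')^2 − 4 y gives
    ∂L/∂y = −4,   ∂L/∂y' = y'.
Euler-Lagrange: d/dx(y') − (−4) = 0, i.e. y'' + 4 = 0, so
    y(x) = −(4/2) x^2 + C1 x + C2.
Fixed left endpoint y(0) = -4 ⇒ C2 = -4.
The right endpoint x = 11 is free, so the natural (transversality) condition is ∂L/∂y' |_{x=11} = 0, i.e. y'(11) = 0.
Compute y'(x) = −4 x + C1, so y'(11) = −44 + C1 = 0 ⇒ C1 = 44.
Therefore the extremal is
    y(x) = −2 x^2 + 44 x − 4.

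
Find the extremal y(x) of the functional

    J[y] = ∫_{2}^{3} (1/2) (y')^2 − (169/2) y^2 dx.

The Lagrangian is L = (1/2) (y')^2 − (169/2) y^2.
Compute ∂L/∂y = -169y, ∂L/∂y' = y'.
The Euler-Lagrange equation d/dx(∂L/∂y') − ∂L/∂y = 0 reduces to
    y'' + 169 y = 0.
Its general solution is
    y(x) = A sin(13x) + B cos(13x),
with A, B fixed by the endpoint conditions.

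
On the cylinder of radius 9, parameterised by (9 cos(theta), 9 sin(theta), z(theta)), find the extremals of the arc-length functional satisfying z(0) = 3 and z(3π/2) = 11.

Parameterise the cylinder of radius R = 9 as
    r(θ) = (9 cos θ, 9 sin θ, z(θ)).
The arc-length element is
    ds = sqrt(81 + (dz/dθ)^2) dθ,
so the Lagrangian is L = sqrt(81 + z'^2).
L depends on z' only, not on z or θ, so ∂L/∂z = 0 and
    ∂L/∂z' = z' / sqrt(81 + z'^2).
The Euler-Lagrange equation gives
    d/dθ( z' / sqrt(81 + z'^2) ) = 0,
so z' is constant. Integrating once:
    z(θ) = a θ + b,
a helix on the cylinder (a straight line when the cylinder is unrolled). The constants a, b are determined by the endpoint conditions.
With endpoint conditions z(0) = 3 and z(3π/2) = 11: from z(0) = b we get b = 3, and a·3π/2 + 3 = 11 gives a = 16/(3π), so
    z(θ) = (16/(3π)) θ + 3.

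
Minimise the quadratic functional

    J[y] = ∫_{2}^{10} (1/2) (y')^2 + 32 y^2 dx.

The Lagrangian is L = (1/2) (y')^2 + 32 y^2.
Compute ∂L/∂y = 64y, ∂L/∂y' = y'.
The Euler-Lagrange equation d/dx(∂L/∂y') − ∂L/∂y = 0 reduces to
    y'' − 64 y = 0.
Its general solution is
    y(x) = A e^(8x) + B e^(−8x),
with A, B fixed by the endpoint conditions.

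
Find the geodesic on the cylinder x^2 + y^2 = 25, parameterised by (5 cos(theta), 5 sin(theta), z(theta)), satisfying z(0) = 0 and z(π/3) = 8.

Parameterise the cylinder of radius R = 5 as
    r(θ) = (5 cos θ, 5 sin θ, z(θ)).
The arc-length element is
    ds = sqrt(25 + (dz/dθ)^2) dθ,
so the Lagrangian is L = sqrt(25 + z'^2).
L depends on z' only, not on z or θ, so ∂L/∂z = 0 and
    ∂L/∂z' = z' / sqrt(25 + z'^2).
The Euler-Lagrange equation gives
    d/dθ( z' / sqrt(25 + z'^2) ) = 0,
so z' is constant. Integrating once:
    z(θ) = a θ + b,
a helix on the cylinder (a straight line when the cylinder is unrolled). The constants a, b are determined by the endpoint conditions.
With endpoint conditions z(0) = 0 and z(π/3) = 8: from z(0) = b we get b = 0, and a·π/3 + 0 = 8 gives a = 24/π, so
    z(θ) = (24/π) θ.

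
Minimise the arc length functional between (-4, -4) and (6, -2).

Arc-length functional: J[y] = ∫ sqrt(1 + (y')^2) dx.
Lagrangian L = sqrt(1 + (y')^2) has no explicit y dependence, so ∂L/∂y = 0 and the Euler-Lagrange equation gives
    d/dx( y' / sqrt(1 + (y')^2) ) = 0  ⇒  y' / sqrt(1 + (y')^2) = const.
Hence y' is constant, so y(x) is affine.
Fitting the endpoints (-4, -4) and (6, -2):
    slope m = ((-2) − (-4)) / (6 − (-4)) = 1/5,
    intercept c = (-4) − m·(-4) = -16/5.
Extremal: y(x) = (1/5) x - 16/5.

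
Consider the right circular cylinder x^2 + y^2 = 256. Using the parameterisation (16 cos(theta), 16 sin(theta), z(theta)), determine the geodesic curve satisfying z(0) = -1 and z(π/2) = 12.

Parameterise the cylinder of radius R = 16 as
    r(θ) = (16 cos θ, 16 sin θ, z(θ)).
The arc-length element is
    ds = sqrt(256 + (dz/dθ)^2) dθ,
so the Lagrangian is L = sqrt(256 + z'^2).
L depends on z' only, not on z or θ, so ∂L/∂z = 0 and
    ∂L/∂z' = z' / sqrt(256 + z'^2).
The Euler-Lagrange equation gives
    d/dθ( z' / sqrt(256 + z'^2) ) = 0,
so z' is constant. Integrating once:
    z(θ) = a θ + b,
a helix on the cylinder (a straight line when the cylinder is unrolled). The constants a, b are determined by the endpoint conditions.
With endpoint conditions z(0) = -1 and z(π/2) = 12: from z(0) = b we get b = -1, and a·π/2 + -1 = 12 gives a = 26/π, so
    z(θ) = (26/π) θ − 1.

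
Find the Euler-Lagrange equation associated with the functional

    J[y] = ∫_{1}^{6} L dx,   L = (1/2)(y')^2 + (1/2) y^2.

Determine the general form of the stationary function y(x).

The Lagrangian is L = (1/2)(y')^2 + (1/2) y^2.
∂L/∂y = y.
∂L/∂y' = y'.
The Euler-Lagrange equation d/dx(∂L/∂y') − ∂L/∂y = 0 becomes:
    y'' - y = 0
General solution: y(x) = A e^x + B e^(-x), where A and B are arbitrary constants fixed by the endpoint conditions.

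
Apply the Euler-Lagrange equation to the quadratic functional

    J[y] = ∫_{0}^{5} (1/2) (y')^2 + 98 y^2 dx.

The Lagrangian is L = (1/2) (y')^2 + 98 y^2.
Compute ∂L/∂y = 196y, ∂L/∂y' = y'.
The Euler-Lagrange equation d/dx(∂L/∂y') − ∂L/∂y = 0 reduces to
    y'' − 196 y = 0.
Its general solution is
    y(x) = A e^(14x) + B e^(−14x),
with A, B fixed by the endpoint conditions.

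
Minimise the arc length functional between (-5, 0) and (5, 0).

Arc-length functional: J[y] = ∫ sqrt(1 + (y')^2) dx.
Lagrangian L = sqrt(1 + (y')^2) has no explicit y dependence, so ∂L/∂y = 0 and the Euler-Lagrange equation gives
    d/dx( y' / sqrt(1 + (y')^2) ) = 0  ⇒  y' / sqrt(1 + (y')^2) = const.
Hence y' is constant, so y(x) is affine.
Fitting the endpoints (-5, 0) and (5, 0):
    slope m = (0 − 0) / (5 − (-5)) = 0,
    intercept c = 0 − m·(-5) = 0.
Extremal: y(x) = 0.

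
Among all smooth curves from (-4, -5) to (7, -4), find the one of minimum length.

Arc-length functional: J[y] = ∫ sqrt(1 + (y')^2) dx.
Lagrangian L = sqrt(1 + (y')^2) has no explicit y dependence, so ∂L/∂y = 0 and the Euler-Lagrange equation gives
    d/dx( y' / sqrt(1 + (y')^2) ) = 0  ⇒  y' / sqrt(1 + (y')^2) = const.
Hence y' is constant, so y(x) is affine.
Fitting the endpoints (-4, -5) and (7, -4):
    slope m = ((-4) − (-5)) / (7 − (-4)) = 1/11,
    intercept c = (-5) − m·(-4) = -51/11.
Extremal: y(x) = (1/11) x - 51/11.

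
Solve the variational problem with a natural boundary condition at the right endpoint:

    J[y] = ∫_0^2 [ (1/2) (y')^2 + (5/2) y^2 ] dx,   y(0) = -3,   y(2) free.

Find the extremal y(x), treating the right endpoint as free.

The Lagrangian L = (1/2) (y')^2 + (5/2) y^2 gives
    ∂L/∂y = 5 y,   ∂L/∂y' = y'.
Euler-Lagrange: y'' − 5 y = 0.
With k = sqrt(5), the general solution is
    y(x) = A cosh(sqrt(5) x) + B sinh(sqrt(5) x).
Fixed left endpoint y(0) = -3 ⇒ A = -3.
The right endpoint x = 2 is free, so the natural (transversality) condition is ∂L/∂y' |_{x=2} = 0, i.e. y'(2) = 0.
Compute y'(x) = A k sinh(k x) + B k cosh(k x), so
    y'(2) = A k sinh(k·2) + B k cosh(k·2) = 0
    ⇒ B = −A tanh(k·2) = 3 tanh(sqrt(5)·2).
Therefore the extremal is
    y(x) = −3 cosh(sqrt(5) x) + 3 tanh(sqrt(5)·2) sinh(sqrt(5) x).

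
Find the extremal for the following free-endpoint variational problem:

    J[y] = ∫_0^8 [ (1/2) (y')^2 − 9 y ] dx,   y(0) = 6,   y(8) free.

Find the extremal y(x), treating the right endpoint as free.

The Lagrangian L = (1/2) (y')^2 − 9 y gives
    ∂L/∂y = −9,   ∂L/∂y' = y'.
Euler-Lagrange: d/dx(y') − (−9) = 0, i.e. y'' + 9 = 0, so
    y(x) = −(9/2) x^2 + C1 x + C2.
Fixed left endpoint y(0) = 6 ⇒ C2 = 6.
The right endpoint x = 8 is free, so the natural (transversality) condition is ∂L/∂y' |_{x=8} = 0, i.e. y'(8) = 0.
Compute y'(x) = −9 x + C1, so y'(8) = −72 + C1 = 0 ⇒ C1 = 72.
Therefore the extremal is
    y(x) = −(9/2) x^2 + 72 x + 6.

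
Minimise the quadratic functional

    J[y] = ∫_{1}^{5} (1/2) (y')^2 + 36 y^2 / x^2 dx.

The Lagrangian is L = (1/2) (y')^2 + 36 y^2 / x^2.
Compute ∂L/∂y = 72y/x^2, ∂L/∂y' = y'.
The Euler-Lagrange equation d/dx(∂L/∂y') − ∂L/∂y = 0 reduces to
    y'' − 72/x^2 · y = 0  (x > 0).
Its general solution is
    y(x) = A x^9 + B x^(-8),
with A, B fixed by the endpoint conditions.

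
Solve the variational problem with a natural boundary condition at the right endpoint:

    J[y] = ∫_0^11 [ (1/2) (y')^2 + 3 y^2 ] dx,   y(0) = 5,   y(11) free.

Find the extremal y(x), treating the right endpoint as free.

The Lagrangian L = (1/2) (y')^2 + 3 y^2 gives
    ∂L/∂y = 6 y,   ∂L/∂y' = y'.
Euler-Lagrange: y'' − 6 y = 0.
With k = sqrt(6), the general solution is
    y(x) = A cosh(sqrt(6) x) + B sinh(sqrt(6) x).
Fixed left endpoint y(0) = 5 ⇒ A = 5.
The right endpoint x = 11 is free, so the natural (transversality) condition is ∂L/∂y' |_{x=11} = 0, i.e. y'(11) = 0.
Compute y'(x) = A k sinh(k x) + B k cosh(k x), so
    y'(11) = A k sinh(k·11) + B k cosh(k·11) = 0
    ⇒ B = −A tanh(k·11) = − 5 tanh(sqrt(6)·11).
Therefore the extremal is
    y(x) = 5 cosh(sqrt(6) x) − 5 tanh(sqrt(6)·11) sinh(sqrt(6) x).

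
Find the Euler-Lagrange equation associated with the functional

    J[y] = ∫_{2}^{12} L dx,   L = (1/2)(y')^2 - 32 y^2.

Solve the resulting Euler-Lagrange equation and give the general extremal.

The Lagrangian is L = (1/2)(y')^2 - 32 y^2.
∂L/∂y = -64y.
∂L/∂y' = y'.
The Euler-Lagrange equation d/dx(∂L/∂y') − ∂L/∂y = 0 becomes:
    y'' + 64 y = 0
General solution: y(x) = A sin(8x) + B cos(8x), where A and B are arbitrary constants fixed by the endpoint conditions.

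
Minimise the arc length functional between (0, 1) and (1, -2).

Arc-length functional: J[y] = ∫ sqrt(1 + (y')^2) dx.
Lagrangian L = sqrt(1 + (y')^2) has no explicit y dependence, so ∂L/∂y = 0 and the Euler-Lagrange equation gives
    d/dx( y' / sqrt(1 + (y')^2) ) = 0  ⇒  y' / sqrt(1 + (y')^2) = const.
Hence y' is constant, so y(x) is affine.
Fitting the endpoints (0, 1) and (1, -2):
    slope m = ((-2) − 1) / (1 − 0) = -3,
    intercept c = 1 − m·0 = 1.
Extremal: y(x) = -3 x + 1.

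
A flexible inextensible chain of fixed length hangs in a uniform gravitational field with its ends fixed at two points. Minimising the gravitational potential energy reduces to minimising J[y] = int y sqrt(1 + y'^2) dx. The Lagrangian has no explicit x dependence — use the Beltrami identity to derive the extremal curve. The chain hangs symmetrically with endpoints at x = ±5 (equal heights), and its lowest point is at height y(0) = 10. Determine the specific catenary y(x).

The Lagrangian L(y, y') = y sqrt(1 + y'^2) has no explicit x dependence, so the Beltrami identity applies:
    L − y' ∂L/∂y' = C.
Compute ∂L/∂y' = y · y' / sqrt(1 + y'^2). Then
    L − y' ∂L/∂y'
    = y sqrt(1 + y'^2) − y · y'^2 / sqrt(1 + y'^2)
    = y (1 + y'^2 − y'^2) / sqrt(1 + y'^2)
    = y / sqrt(1 + y'^2) = C.
Squaring gives y^2 = C^2 (1 + y'^2), i.e.
    y'^2 = y^2 / C^2 − 1.
Separating variables,
    dy / sqrt(y^2 − C^2) = dx / C,
and integrating gives arccosh(y / C) = (x − a)/C, so
    y(x) = C cosh((x − a)/C),
the catenary. The constants C and a are fixed by the two endpoint conditions (and, for the hanging-chain problem, the length constraint selects C).
Now fit the given data. The endpoints x = ±5 are symmetric at equal height, so the catenary is even about its minimum: a = 0 and y(x) = C cosh(x/C). The lowest point is y(0) = C cosh(0) = C, and we are told y(0) = 10, so C = 10. Therefore
    y(x) = 10 cosh(x/10),
and at the endpoints
    y(±5) = 10 cosh(5/10).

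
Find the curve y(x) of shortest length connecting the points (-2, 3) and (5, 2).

Arc-length functional: J[y] = ∫ sqrt(1 + (y')^2) dx.
Lagrangian L = sqrt(1 + (y')^2) has no explicit y dependence, so ∂L/∂y = 0 and the Euler-Lagrange equation gives
    d/dx( y' / sqrt(1 + (y')^2) ) = 0  ⇒  y' / sqrt(1 + (y')^2) = const.
Hence y' is constant, so y(x) is affine.
Fitting the endpoints (-2, 3) and (5, 2):
    slope m = (2 − 3) / (5 − (-2)) = -1/7,
    intercept c = 3 − m·(-2) = 19/7.
Extremal: y(x) = (-1/7) x + 19/7.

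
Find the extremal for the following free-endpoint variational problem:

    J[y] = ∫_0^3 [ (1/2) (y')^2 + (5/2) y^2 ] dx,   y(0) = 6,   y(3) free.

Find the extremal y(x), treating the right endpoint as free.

The Lagrangian L = (1/2) (y')^2 + (5/2) y^2 gives
    ∂L/∂y = 5 y,   ∂L/∂y' = y'.
Euler-Lagrange: y'' − 5 y = 0.
With k = sqrt(5), the general solution is
    y(x) = A cosh(sqrt(5) x) + B sinh(sqrt(5) x).
Fixed left endpoint y(0) = 6 ⇒ A = 6.
The right endpoint x = 3 is free, so the natural (transversality) condition is ∂L/∂y' |_{x=3} = 0, i.e. y'(3) = 0.
Compute y'(x) = A k sinh(k x) + B k cosh(k x), so
    y'(3) = A k sinh(k·3) + B k cosh(k·3) = 0
    ⇒ B = −A tanh(k·3) = − 6 tanh(sqrt(5)·3).
Therefore the extremal is
    y(x) = 6 cosh(sqrt(5) x) − 6 tanh(sqrt(5)·3) sinh(sqrt(5) x).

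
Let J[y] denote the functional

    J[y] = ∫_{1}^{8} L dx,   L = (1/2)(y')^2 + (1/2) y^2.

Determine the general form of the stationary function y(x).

The Lagrangian is L = (1/2)(y')^2 + (1/2) y^2.
∂L/∂y = y.
∂L/∂y' = y'.
The Euler-Lagrange equation d/dx(∂L/∂y') − ∂L/∂y = 0 becomes:
    y'' - y = 0
General solution: y(x) = A e^x + B e^(-x), where A and B are arbitrary constants fixed by the endpoint conditions.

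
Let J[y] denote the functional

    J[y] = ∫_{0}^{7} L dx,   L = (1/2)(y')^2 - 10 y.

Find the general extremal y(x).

The Lagrangian is L = (1/2)(y')^2 - 10 y.
∂L/∂y = -10.
∂L/∂y' = y'.
The Euler-Lagrange equation d/dx(∂L/∂y') − ∂L/∂y = 0 becomes:
    y'' + 10 = 0
General solution: y(x) = -5 x^2 + A x + B, where A and B are arbitrary constants fixed by the endpoint conditions.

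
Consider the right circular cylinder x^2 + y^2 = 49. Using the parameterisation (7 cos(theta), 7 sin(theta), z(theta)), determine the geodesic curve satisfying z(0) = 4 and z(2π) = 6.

Parameterise the cylinder of radius R = 7 as
    r(θ) = (7 cos θ, 7 sin θ, z(θ)).
The arc-length element is
    ds = sqrt(49 + (dz/dθ)^2) dθ,
so the Lagrangian is L = sqrt(49 + z'^2).
L depends on z' only, not on z or θ, so ∂L/∂z = 0 and
    ∂L/∂z' = z' / sqrt(49 + z'^2).
The Euler-Lagrange equation gives
    d/dθ( z' / sqrt(49 + z'^2) ) = 0,
so z' is constant. Integrating once:
    z(θ) = a θ + b,
a helix on the cylinder (a straight line when the cylinder is unrolled). The constants a, b are determined by the endpoint conditions.
With endpoint conditions z(0) = 4 and z(2π) = 6: from z(0) = b we get b = 4, and a·2π + 4 = 6 gives a = 1/π, so
    z(θ) = (1/π) θ + 4.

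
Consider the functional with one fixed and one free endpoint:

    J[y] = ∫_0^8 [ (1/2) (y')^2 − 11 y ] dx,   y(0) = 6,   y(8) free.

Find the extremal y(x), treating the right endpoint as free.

The Lagrangian L = (1/2) (y')^2 − 11 y gives
    ∂L/∂y = −11,   ∂L/∂y' = y'.
Euler-Lagrange: d/dx(y') − (−11) = 0, i.e. y'' + 11 = 0, so
    y(x) = −(11/2) x^2 + C1 x + C2.
Fixed left endpoint y(0) = 6 ⇒ C2 = 6.
The right endpoint x = 8 is free, so the natural (transversality) condition is ∂L/∂y' |_{x=8} = 0, i.e. y'(8) = 0.
Compute y'(x) = −11 x + C1, so y'(8) = −88 + C1 = 0 ⇒ C1 = 88.
Therefore the extremal is
    y(x) = −(11/2) x^2 + 88 x + 6.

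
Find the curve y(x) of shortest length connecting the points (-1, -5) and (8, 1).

Arc-length functional: J[y] = ∫ sqrt(1 + (y')^2) dx.
Lagrangian L = sqrt(1 + (y')^2) has no explicit y dependence, so ∂L/∂y = 0 and the Euler-Lagrange equation gives
    d/dx( y' / sqrt(1 + (y')^2) ) = 0  ⇒  y' / sqrt(1 + (y')^2) = const.
Hence y' is constant, so y(x) is affine.
Fitting the endpoints (-1, -5) and (8, 1):
    slope m = (1 − (-5)) / (8 − (-1)) = 2/3,
    intercept c = (-5) − m·(-1) = -13/3.
Extremal: y(x) = (2/3) x - 13/3.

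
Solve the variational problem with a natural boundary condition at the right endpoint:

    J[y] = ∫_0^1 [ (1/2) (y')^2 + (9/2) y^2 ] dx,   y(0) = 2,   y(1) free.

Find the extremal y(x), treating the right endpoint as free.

The Lagrangian L = (1/2) (y')^2 + (9/2) y^2 gives
    ∂L/∂y = 9 y,   ∂L/∂y' = y'.
Euler-Lagrange: y'' − 9 y = 0.
With k = 3, the general solution is
    y(x) = A cosh(3 x) + B sinh(3 x).
Fixed left endpoint y(0) = 2 ⇒ A = 2.
The right endpoint x = 1 is free, so the natural (transversality) condition is ∂L/∂y' |_{x=1} = 0, i.e. y'(1) = 0.
Compute y'(x) = A k sinh(k x) + B k cosh(k x), so
    y'(1) = A k sinh(k·1) + B k cosh(k·1) = 0
    ⇒ B = −A tanh(k·1) = − 2 tanh(3·1).
Therefore the extremal is
    y(x) = 2 cosh(3 x) − 2 tanh(3·1) sinh(3 x).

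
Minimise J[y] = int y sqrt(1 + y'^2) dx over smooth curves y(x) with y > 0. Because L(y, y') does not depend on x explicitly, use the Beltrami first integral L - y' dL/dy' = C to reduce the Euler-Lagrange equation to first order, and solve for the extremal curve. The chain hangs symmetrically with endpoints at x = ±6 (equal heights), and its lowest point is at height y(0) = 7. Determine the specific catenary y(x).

The Lagrangian L(y, y') = y sqrt(1 + y'^2) has no explicit x dependence, so the Beltrami identity applies:
    L − y' ∂L/∂y' = C.
Compute ∂L/∂y' = y · y' / sqrt(1 + y'^2). Then
    L − y' ∂L/∂y'
    = y sqrt(1 + y'^2) − y · y'^2 / sqrt(1 + y'^2)
    = y (1 + y'^2 − y'^2) / sqrt(1 + y'^2)
    = y / sqrt(1 + y'^2) = C.
Squaring gives y^2 = C^2 (1 + y'^2), i.e.
    y'^2 = y^2 / C^2 − 1.
Separating variables,
    dy / sqrt(y^2 − C^2) = dx / C,
and integrating gives arccosh(y / C) = (x − a)/C, so
    y(x) = C cosh((x − a)/C),
the catenary. The constants C and a are fixed by the two endpoint conditions (and, for the hanging-chain problem, the length constraint selects C).
Now fit the given data. The endpoints x = ±6 are symmetric at equal height, so the catenary is even about its minimum: a = 0 and y(x) = C cosh(x/C). The lowest point is y(0) = C cosh(0) = C, and we are told y(0) = 7, so C = 7. Therefore
    y(x) = 7 cosh(x/7),
and at the endpoints
    y(±6) = 7 cosh(6/7).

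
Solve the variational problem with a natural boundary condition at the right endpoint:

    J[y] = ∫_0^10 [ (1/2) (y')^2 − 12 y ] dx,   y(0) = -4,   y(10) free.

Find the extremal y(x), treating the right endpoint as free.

The Lagrangian L = (1/2) (y')^2 − 12 y gives
    ∂L/∂y = −12,   ∂L/∂y' = y'.
Euler-Lagrange: d/dx(y') − (−12) = 0, i.e. y'' + 12 = 0, so
    y(x) = −(12/2) x^2 + C1 x + C2.
Fixed left endpoint y(0) = -4 ⇒ C2 = -4.
The right endpoint x = 10 is free, so the natural (transversality) condition is ∂L/∂y' |_{x=10} = 0, i.e. y'(10) = 0.
Compute y'(x) = −12 x + C1, so y'(10) = −120 + C1 = 0 ⇒ C1 = 120.
Therefore the extremal is
    y(x) = −6 x^2 + 120 x − 4.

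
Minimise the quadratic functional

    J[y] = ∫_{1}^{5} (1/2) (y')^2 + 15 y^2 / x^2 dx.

The Lagrangian is L = (1/2) (y')^2 + 15 y^2 / x^2.
Compute ∂L/∂y = 30y/x^2, ∂L/∂y' = y'.
The Euler-Lagrange equation d/dx(∂L/∂y') − ∂L/∂y = 0 reduces to
    y'' − 30/x^2 · y = 0  (x > 0).
Its general solution is
    y(x) = A x^6 + B x^(-5),
with A, B fixed by the endpoint conditions.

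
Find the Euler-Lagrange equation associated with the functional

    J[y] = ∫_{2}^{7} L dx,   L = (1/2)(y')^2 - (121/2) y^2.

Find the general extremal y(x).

The Lagrangian is L = (1/2)(y')^2 - (121/2) y^2.
∂L/∂y = -121y.
∂L/∂y' = y'.
The Euler-Lagrange equation d/dx(∂L/∂y') − ∂L/∂y = 0 becomes:
    y'' + 121 y = 0
General solution: y(x) = A sin(11x) + B cos(11x), where A and B are arbitrary constants fixed by the endpoint conditions.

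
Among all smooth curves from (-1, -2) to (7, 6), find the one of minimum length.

Arc-length functional: J[y] = ∫ sqrt(1 + (y')^2) dx.
Lagrangian L = sqrt(1 + (y')^2) has no explicit y dependence, so ∂L/∂y = 0 and the Euler-Lagrange equation gives
    d/dx( y' / sqrt(1 + (y')^2) ) = 0  ⇒  y' / sqrt(1 + (y')^2) = const.
Hence y' is constant, so y(x) is affine.
Fitting the endpoints (-1, -2) and (7, 6):
    slope m = (6 − (-2)) / (7 − (-1)) = 1,
    intercept c = (-2) − m·(-1) = -1.
Extremal: y(x) = x - 1.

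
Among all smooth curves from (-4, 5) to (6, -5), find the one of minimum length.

Arc-length functional: J[y] = ∫ sqrt(1 + (y')^2) dx.
Lagrangian L = sqrt(1 + (y')^2) has no explicit y dependence, so ∂L/∂y = 0 and the Euler-Lagrange equation gives
    d/dx( y' / sqrt(1 + (y')^2) ) = 0  ⇒  y' / sqrt(1 + (y')^2) = const.
Hence y' is constant, so y(x) is affine.
Fitting the endpoints (-4, 5) and (6, -5):
    slope m = ((-5) − 5) / (6 − (-4)) = -1,
    intercept c = 5 − m·(-4) = 1.
Extremal: y(x) = -x + 1.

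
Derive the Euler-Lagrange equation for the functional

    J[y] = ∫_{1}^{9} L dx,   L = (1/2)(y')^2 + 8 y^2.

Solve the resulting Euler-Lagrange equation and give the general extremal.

The Lagrangian is L = (1/2)(y')^2 + 8 y^2.
∂L/∂y = 16y.
∂L/∂y' = y'.
The Euler-Lagrange equation d/dx(∂L/∂y') − ∂L/∂y = 0 becomes:
    y'' - 16 y = 0
General solution: y(x) = A e^(4x) + B e^(-4x), where A and B are arbitrary constants fixed by the endpoint conditions.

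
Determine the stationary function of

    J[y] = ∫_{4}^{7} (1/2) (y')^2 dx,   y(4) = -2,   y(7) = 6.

The Lagrangian is L = (1/2) (y')^2.
Compute ∂L/∂y = 0, ∂L/∂y' = y'.
The Euler-Lagrange equation d/dx(∂L/∂y') − ∂L/∂y = 0 reduces to
    y'' = 0.
Its general solution is
    y(x) = A x + B,
with A, B fixed by the endpoint conditions.
Applying the endpoint conditions y(4) = -2 and y(7) = 6: solve A·4 + B = -2 and A·7 + B = 6. Subtracting gives A(7 − 4) = 6 − -2, so A = 8/3, and B = -2 − A·4 = -38/3. Therefore
    y(x) = (8/3) x - 38/3.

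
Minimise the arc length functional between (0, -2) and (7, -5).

Arc-length functional: J[y] = ∫ sqrt(1 + (y')^2) dx.
Lagrangian L = sqrt(1 + (y')^2) has no explicit y dependence, so ∂L/∂y = 0 and the Euler-Lagrange equation gives
    d/dx( y' / sqrt(1 + (y')^2) ) = 0  ⇒  y' / sqrt(1 + (y')^2) = const.
Hence y' is constant, so y(x) is affine.
Fitting the endpoints (0, -2) and (7, -5):
    slope m = ((-5) − (-2)) / (7 − 0) = -3/7,
    intercept c = (-2) − m·0 = -2.
Extremal: y(x) = (-3/7) x - 2.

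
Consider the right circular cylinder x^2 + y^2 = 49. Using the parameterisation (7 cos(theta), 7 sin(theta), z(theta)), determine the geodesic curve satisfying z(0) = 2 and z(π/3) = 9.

Parameterise the cylinder of radius R = 7 as
    r(θ) = (7 cos θ, 7 sin θ, z(θ)).
The arc-length element is
    ds = sqrt(49 + (dz/dθ)^2) dθ,
so the Lagrangian is L = sqrt(49 + z'^2).
L depends on z' only, not on z or θ, so ∂L/∂z = 0 and
    ∂L/∂z' = z' / sqrt(49 + z'^2).
The Euler-Lagrange equation gives
    d/dθ( z' / sqrt(49 + z'^2) ) = 0,
so z' is constant. Integrating once:
    z(θ) = a θ + b,
a helix on the cylinder (a straight line when the cylinder is unrolled). The constants a, b are determined by the endpoint conditions.
With endpoint conditions z(0) = 2 and z(π/3) = 9: from z(0) = b we get b = 2, and a·π/3 + 2 = 9 gives a = 21/π, so
    z(θ) = (21/π) θ + 2.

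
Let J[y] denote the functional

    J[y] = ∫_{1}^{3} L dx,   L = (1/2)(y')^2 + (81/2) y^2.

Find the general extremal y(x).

The Lagrangian is L = (1/2)(y')^2 + (81/2) y^2.
∂L/∂y = 81y.
∂L/∂y' = y'.
The Euler-Lagrange equation d/dx(∂L/∂y') − ∂L/∂y = 0 becomes:
    y'' - 81 y = 0
General solution: y(x) = A e^(9x) + B e^(-9x), where A and B are arbitrary constants fixed by the endpoint conditions.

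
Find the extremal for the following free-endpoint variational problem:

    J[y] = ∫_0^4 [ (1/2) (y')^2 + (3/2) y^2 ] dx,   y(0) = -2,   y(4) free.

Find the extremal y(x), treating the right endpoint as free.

The Lagrangian L = (1/2) (y')^2 + (3/2) y^2 gives
    ∂L/∂y = 3 y,   ∂L/∂y' = y'.
Euler-Lagrange: y'' − 3 y = 0.
With k = sqrt(3), the general solution is
    y(x) = A cosh(sqrt(3) x) + B sinh(sqrt(3) x).
Fixed left endpoint y(0) = -2 ⇒ A = -2.
The right endpoint x = 4 is free, so the natural (transversality) condition is ∂L/∂y' |_{x=4} = 0, i.e. y'(4) = 0.
Compute y'(x) = A k sinh(k x) + B k cosh(k x), so
    y'(4) = A k sinh(k·4) + B k cosh(k·4) = 0
    ⇒ B = −A tanh(k·4) = 2 tanh(sqrt(3)·4).
Therefore the extremal is
    y(x) = −2 cosh(sqrt(3) x) + 2 tanh(sqrt(3)·4) sinh(sqrt(3) x).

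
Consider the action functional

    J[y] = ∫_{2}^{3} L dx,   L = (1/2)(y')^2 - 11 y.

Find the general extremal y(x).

The Lagrangian is L = (1/2)(y')^2 - 11 y.
∂L/∂y = -11.
∂L/∂y' = y'.
The Euler-Lagrange equation d/dx(∂L/∂y') − ∂L/∂y = 0 becomes:
    y'' + 11 = 0
General solution: y(x) = -(11/2) x^2 + A x + B, where A and B are arbitrary constants fixed by the endpoint conditions.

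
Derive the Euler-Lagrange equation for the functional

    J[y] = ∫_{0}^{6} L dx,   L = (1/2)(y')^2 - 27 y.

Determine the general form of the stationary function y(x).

The Lagrangian is L = (1/2)(y')^2 - 27 y.
∂L/∂y = -27.
∂L/∂y' = y'.
The Euler-Lagrange equation d/dx(∂L/∂y') − ∂L/∂y = 0 becomes:
    y'' + 27 = 0
General solution: y(x) = -(27/2) x^2 + A x + B, where A and B are arbitrary constants fixed by the endpoint conditions.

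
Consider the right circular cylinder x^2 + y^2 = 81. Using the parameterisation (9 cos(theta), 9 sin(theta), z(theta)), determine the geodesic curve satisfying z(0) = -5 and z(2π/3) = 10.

Parameterise the cylinder of radius R = 9 as
    r(θ) = (9 cos θ, 9 sin θ, z(θ)).
The arc-length element is
    ds = sqrt(81 + (dz/dθ)^2) dθ,
so the Lagrangian is L = sqrt(81 + z'^2).
L depends on z' only, not on z or θ, so ∂L/∂z = 0 and
    ∂L/∂z' = z' / sqrt(81 + z'^2).
The Euler-Lagrange equation gives
    d/dθ( z' / sqrt(81 + z'^2) ) = 0,
so z' is constant. Integrating once:
    z(θ) = a θ + b,
a helix on the cylinder (a straight line when the cylinder is unrolled). The constants a, b are determined by the endpoint conditions.
With endpoint conditions z(0) = -5 and z(2π/3) = 10: from z(0) = b we get b = -5, and a·2π/3 + -5 = 10 gives a = 45/(2π), so
    z(θ) = (45/(2π)) θ − 5.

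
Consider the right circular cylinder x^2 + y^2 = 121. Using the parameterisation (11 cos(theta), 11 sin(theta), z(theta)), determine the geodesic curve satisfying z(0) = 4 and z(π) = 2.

Parameterise the cylinder of radius R = 11 as
    r(θ) = (11 cos θ, 11 sin θ, z(θ)).
The arc-length element is
    ds = sqrt(121 + (dz/dθ)^2) dθ,
so the Lagrangian is L = sqrt(121 + z'^2).
L depends on z' only, not on z or θ, so ∂L/∂z = 0 and
    ∂L/∂z' = z' / sqrt(121 + z'^2).
The Euler-Lagrange equation gives
    d/dθ( z' / sqrt(121 + z'^2) ) = 0,
so z' is constant. Integrating once:
    z(θ) = a θ + b,
a helix on the cylinder (a straight line when the cylinder is unrolled). The constants a, b are determined by the endpoint conditions.
With endpoint conditions z(0) = 4 and z(π) = 2: from z(0) = b we get b = 4, and a·π + 4 = 2 gives a = -2/π, so
    z(θ) = (-2/π) θ + 4.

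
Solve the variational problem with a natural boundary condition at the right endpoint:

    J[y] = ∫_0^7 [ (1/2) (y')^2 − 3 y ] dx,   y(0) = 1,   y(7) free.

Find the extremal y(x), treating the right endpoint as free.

The Lagrangian L = (1/2) (y')^2 − 3 y gives
    ∂L/∂y = −3,   ∂L/∂y' = y'.
Euler-Lagrange: d/dx(y') − (−3) = 0, i.e. y'' + 3 = 0, so
    y(x) = −(3/2) x^2 + C1 x + C2.
Fixed left endpoint y(0) = 1 ⇒ C2 = 1.
The right endpoint x = 7 is free, so the natural (transversality) condition is ∂L/∂y' |_{x=7} = 0, i.e. y'(7) = 0.
Compute y'(x) = −3 x + C1, so y'(7) = −21 + C1 = 0 ⇒ C1 = 21.
Therefore the extremal is
    y(x) = −(3/2) x^2 + 21 x + 1.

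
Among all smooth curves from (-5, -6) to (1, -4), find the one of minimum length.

Arc-length functional: J[y] = ∫ sqrt(1 + (y')^2) dx.
Lagrangian L = sqrt(1 + (y')^2) has no explicit y dependence, so ∂L/∂y = 0 and the Euler-Lagrange equation gives
    d/dx( y' / sqrt(1 + (y')^2) ) = 0  ⇒  y' / sqrt(1 + (y')^2) = const.
Hence y' is constant, so y(x) is affine.
Fitting the endpoints (-5, -6) and (1, -4):
    slope m = ((-4) − (-6)) / (1 − (-5)) = 1/3,
    intercept c = (-6) − m·(-5) = -13/3.
Extremal: y(x) = (1/3) x - 13/3.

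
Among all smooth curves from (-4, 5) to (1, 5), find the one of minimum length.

Arc-length functional: J[y] = ∫ sqrt(1 + (y')^2) dx.
Lagrangian L = sqrt(1 + (y')^2) has no explicit y dependence, so ∂L/∂y = 0 and the Euler-Lagrange equation gives
    d/dx( y' / sqrt(1 + (y')^2) ) = 0  ⇒  y' / sqrt(1 + (y')^2) = const.
Hence y' is constant, so y(x) is affine.
Fitting the endpoints (-4, 5) and (1, 5):
    slope m = (5 − 5) / (1 − (-4)) = 0,
    intercept c = 5 − m·(-4) = 5.
Extremal: y(x) = 5.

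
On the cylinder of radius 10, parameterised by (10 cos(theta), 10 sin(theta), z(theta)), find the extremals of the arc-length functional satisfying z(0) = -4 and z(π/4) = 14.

Parameterise the cylinder of radius R = 10 as
    r(θ) = (10 cos θ, 10 sin θ, z(θ)).
The arc-length element is
    ds = sqrt(100 + (dz/dθ)^2) dθ,
so the Lagrangian is L = sqrt(100 + z'^2).
L depends on z' only, not on z or θ, so ∂L/∂z = 0 and
    ∂L/∂z' = z' / sqrt(100 + z'^2).
The Euler-Lagrange equation gives
    d/dθ( z' / sqrt(100 + z'^2) ) = 0,
so z' is constant. Integrating once:
    z(θ) = a θ + b,
a helix on the cylinder (a straight line when the cylinder is unrolled). The constants a, b are determined by the endpoint conditions.
With endpoint conditions z(0) = -4 and z(π/4) = 14: from z(0) = b we get b = -4, and a·π/4 + -4 = 14 gives a = 72/π, so
    z(θ) = (72/π) θ − 4.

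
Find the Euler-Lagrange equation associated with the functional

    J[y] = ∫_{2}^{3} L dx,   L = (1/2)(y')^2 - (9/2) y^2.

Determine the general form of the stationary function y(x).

The Lagrangian is L = (1/2)(y')^2 - (9/2) y^2.
∂L/∂y = -9y.
∂L/∂y' = y'.
The Euler-Lagrange equation d/dx(∂L/∂y') − ∂L/∂y = 0 becomes:
    y'' + 9 y = 0
General solution: y(x) = A sin(3x) + B cos(3x), where A and B are arbitrary constants fixed by the endpoint conditions.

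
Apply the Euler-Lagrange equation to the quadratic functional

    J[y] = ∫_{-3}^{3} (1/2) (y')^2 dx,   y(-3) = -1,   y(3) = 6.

The Lagrangian is L = (1/2) (y')^2.
Compute ∂L/∂y = 0, ∂L/∂y' = y'.
The Euler-Lagrange equation d/dx(∂L/∂y') − ∂L/∂y = 0 reduces to
    y'' = 0.
Its general solution is
    y(x) = A x + B,
with A, B fixed by the endpoint conditions.
Applying the endpoint conditions y(-3) = -1 and y(3) = 6: solve A·-3 + B = -1 and A·3 + B = 6. Subtracting gives A(3 − -3) = 6 − -1, so A = 7/6, and B = -1 − A·-3 = 5/2. Therefore
    y(x) = (7/6) x + 5/2.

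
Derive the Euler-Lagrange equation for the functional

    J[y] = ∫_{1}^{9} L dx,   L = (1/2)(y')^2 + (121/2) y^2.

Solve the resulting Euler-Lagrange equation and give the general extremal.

The Lagrangian is L = (1/2)(y')^2 + (121/2) y^2.
∂L/∂y = 121y.
∂L/∂y' = y'.
The Euler-Lagrange equation d/dx(∂L/∂y') − ∂L/∂y = 0 becomes:
    y'' - 121 y = 0
General solution: y(x) = A e^(11x) + B e^(-11x), where A and B are arbitrary constants fixed by the endpoint conditions.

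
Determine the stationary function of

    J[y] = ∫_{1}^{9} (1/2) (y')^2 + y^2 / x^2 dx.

The Lagrangian is L = (1/2) (y')^2 + y^2 / x^2.
Compute ∂L/∂y = 2y/x^2, ∂L/∂y' = y'.
The Euler-Lagrange equation d/dx(∂L/∂y') − ∂L/∂y = 0 reduces to
    y'' − 2/x^2 · y = 0  (x > 0).
Its general solution is
    y(x) = A x^2 + B / x,
with A, B fixed by the endpoint conditions.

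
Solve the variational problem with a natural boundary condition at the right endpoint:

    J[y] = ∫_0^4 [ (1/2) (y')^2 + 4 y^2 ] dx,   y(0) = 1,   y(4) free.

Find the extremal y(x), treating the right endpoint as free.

The Lagrangian L = (1/2) (y')^2 + 4 y^2 gives
    ∂L/∂y = 8 y,   ∂L/∂y' = y'.
Euler-Lagrange: y'' − 8 y = 0.
With k = sqrt(8), the general solution is
    y(x) = A cosh(sqrt(8) x) + B sinh(sqrt(8) x).
Fixed left endpoint y(0) = 1 ⇒ A = 1.
The right endpoint x = 4 is free, so the natural (transversality) condition is ∂L/∂y' |_{x=4} = 0, i.e. y'(4) = 0.
Compute y'(x) = A k sinh(k x) + B k cosh(k x), so
    y'(4) = A k sinh(k·4) + B k cosh(k·4) = 0
    ⇒ B = −A tanh(k·4) = − tanh(sqrt(8)·4).
Therefore the extremal is
    y(x) = cosh(sqrt(8) x) − tanh(sqrt(8)·4) sinh(sqrt(8) x).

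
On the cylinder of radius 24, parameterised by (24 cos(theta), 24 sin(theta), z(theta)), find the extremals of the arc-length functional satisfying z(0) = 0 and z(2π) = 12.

Parameterise the cylinder of radius R = 24 as
    r(θ) = (24 cos θ, 24 sin θ, z(θ)).
The arc-length element is
    ds = sqrt(576 + (dz/dθ)^2) dθ,
so the Lagrangian is L = sqrt(576 + z'^2).
L depends on z' only, not on z or θ, so ∂L/∂z = 0 and
    ∂L/∂z' = z' / sqrt(576 + z'^2).
The Euler-Lagrange equation gives
    d/dθ( z' / sqrt(576 + z'^2) ) = 0,
so z' is constant. Integrating once:
    z(θ) = a θ + b,
a helix on the cylinder (a straight line when the cylinder is unrolled). The constants a, b are determined by the endpoint conditions.
With endpoint conditions z(0) = 0 and z(2π) = 12: from z(0) = b we get b = 0, and a·2π + 0 = 12 gives a = 6/π, so
    z(θ) = (6/π) θ.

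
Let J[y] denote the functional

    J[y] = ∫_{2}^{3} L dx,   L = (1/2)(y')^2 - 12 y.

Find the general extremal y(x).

The Lagrangian is L = (1/2)(y')^2 - 12 y.
∂L/∂y = -12.
∂L/∂y' = y'.
The Euler-Lagrange equation d/dx(∂L/∂y') − ∂L/∂y = 0 becomes:
    y'' + 12 = 0
General solution: y(x) = -6 x^2 + A x + B, where A and B are arbitrary constants fixed by the endpoint conditions.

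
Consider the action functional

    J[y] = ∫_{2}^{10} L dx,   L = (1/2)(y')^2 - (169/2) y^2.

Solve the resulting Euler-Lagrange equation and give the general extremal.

The Lagrangian is L = (1/2)(y')^2 - (169/2) y^2.
∂L/∂y = -169y.
∂L/∂y' = y'.
The Euler-Lagrange equation d/dx(∂L/∂y') − ∂L/∂y = 0 becomes:
    y'' + 169 y = 0
General solution: y(x) = A sin(13x) + B cos(13x), where A and B are arbitrary constants fixed by the endpoint conditions.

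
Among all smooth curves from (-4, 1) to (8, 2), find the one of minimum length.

Arc-length functional: J[y] = ∫ sqrt(1 + (y')^2) dx.
Lagrangian L = sqrt(1 + (y')^2) has no explicit y dependence, so ∂L/∂y = 0 and the Euler-Lagrange equation gives
    d/dx( y' / sqrt(1 + (y')^2) ) = 0  ⇒  y' / sqrt(1 + (y')^2) = const.
Hence y' is constant, so y(x) is affine.
Fitting the endpoints (-4, 1) and (8, 2):
    slope m = (2 − 1) / (8 − (-4)) = 1/12,
    intercept c = 1 − m·(-4) = 4/3.
Extremal: y(x) = (1/12) x + 4/3.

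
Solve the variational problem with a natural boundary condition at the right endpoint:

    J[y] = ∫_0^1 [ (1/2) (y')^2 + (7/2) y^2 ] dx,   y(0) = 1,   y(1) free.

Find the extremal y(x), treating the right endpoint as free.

The Lagrangian L = (1/2) (y')^2 + (7/2) y^2 gives
    ∂L/∂y = 7 y,   ∂L/∂y' = y'.
Euler-Lagrange: y'' − 7 y = 0.
With k = sqrt(7), the general solution is
    y(x) = A cosh(sqrt(7) x) + B sinh(sqrt(7) x).
Fixed left endpoint y(0) = 1 ⇒ A = 1.
The right endpoint x = 1 is free, so the natural (transversality) condition is ∂L/∂y' |_{x=1} = 0, i.e. y'(1) = 0.
Compute y'(x) = A k sinh(k x) + B k cosh(k x), so
    y'(1) = A k sinh(k·1) + B k cosh(k·1) = 0
    ⇒ B = −A tanh(k·1) = − tanh(sqrt(7)·1).
Therefore the extremal is
    y(x) = cosh(sqrt(7) x) − tanh(sqrt(7)·1) sinh(sqrt(7) x).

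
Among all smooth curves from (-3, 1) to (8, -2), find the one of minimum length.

Arc-length functional: J[y] = ∫ sqrt(1 + (y')^2) dx.
Lagrangian L = sqrt(1 + (y')^2) has no explicit y dependence, so ∂L/∂y = 0 and the Euler-Lagrange equation gives
    d/dx( y' / sqrt(1 + (y')^2) ) = 0  ⇒  y' / sqrt(1 + (y')^2) = const.
Hence y' is constant, so y(x) is affine.
Fitting the endpoints (-3, 1) and (8, -2):
    slope m = ((-2) − 1) / (8 − (-3)) = -3/11,
    intercept c = 1 − m·(-3) = 2/11.
Extremal: y(x) = (-3/11) x + 2/11.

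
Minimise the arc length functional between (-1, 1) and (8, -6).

Arc-length functional: J[y] = ∫ sqrt(1 + (y')^2) dx.
Lagrangian L = sqrt(1 + (y')^2) has no explicit y dependence, so ∂L/∂y = 0 and the Euler-Lagrange equation gives
    d/dx( y' / sqrt(1 + (y')^2) ) = 0  ⇒  y' / sqrt(1 + (y')^2) = const.
Hence y' is constant, so y(x) is affine.
Fitting the endpoints (-1, 1) and (8, -6):
    slope m = ((-6) − 1) / (8 − (-1)) = -7/9,
    intercept c = 1 − m·(-1) = 2/9.
Extremal: y(x) = (-7/9) x + 2/9.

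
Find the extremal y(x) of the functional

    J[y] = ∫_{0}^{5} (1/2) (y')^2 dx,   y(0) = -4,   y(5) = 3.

The Lagrangian is L = (1/2) (y')^2.
Compute ∂L/∂y = 0, ∂L/∂y' = y'.
The Euler-Lagrange equation d/dx(∂L/∂y') − ∂L/∂y = 0 reduces to
    y'' = 0.
Its general solution is
    y(x) = A x + B,
with A, B fixed by the endpoint conditions.
Applying the endpoint conditions y(0) = -4 and y(5) = 3: solve A·0 + B = -4 and A·5 + B = 3. Subtracting gives A(5 − 0) = 3 − -4, so A = 7/5, and B = -4 − A·0 = -4. Therefore
    y(x) = (7/5) x - 4.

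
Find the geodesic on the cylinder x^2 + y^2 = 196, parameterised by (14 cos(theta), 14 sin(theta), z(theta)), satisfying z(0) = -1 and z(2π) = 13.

Parameterise the cylinder of radius R = 14 as
    r(θ) = (14 cos θ, 14 sin θ, z(θ)).
The arc-length element is
    ds = sqrt(196 + (dz/dθ)^2) dθ,
so the Lagrangian is L = sqrt(196 + z'^2).
L depends on z' only, not on z or θ, so ∂L/∂z = 0 and
    ∂L/∂z' = z' / sqrt(196 + z'^2).
The Euler-Lagrange equation gives
    d/dθ( z' / sqrt(196 + z'^2) ) = 0,
so z' is constant. Integrating once:
    z(θ) = a θ + b,
a helix on the cylinder (a straight line when the cylinder is unrolled). The constants a, b are determined by the endpoint conditions.
With endpoint conditions z(0) = -1 and z(2π) = 13: from z(0) = b we get b = -1, and a·2π + -1 = 13 gives a = 7/π, so
    z(θ) = (7/π) θ − 1.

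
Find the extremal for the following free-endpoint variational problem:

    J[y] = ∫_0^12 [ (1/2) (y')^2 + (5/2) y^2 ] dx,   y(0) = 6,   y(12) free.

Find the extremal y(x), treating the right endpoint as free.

The Lagrangian L = (1/2) (y')^2 + (5/2) y^2 gives
    ∂L/∂y = 5 y,   ∂L/∂y' = y'.
Euler-Lagrange: y'' − 5 y = 0.
With k = sqrt(5), the general solution is
    y(x) = A cosh(sqrt(5) x) + B sinh(sqrt(5) x).
Fixed left endpoint y(0) = 6 ⇒ A = 6.
The right endpoint x = 12 is free, so the natural (transversality) condition is ∂L/∂y' |_{x=12} = 0, i.e. y'(12) = 0.
Compute y'(x) = A k sinh(k x) + B k cosh(k x), so
    y'(12) = A k sinh(k·12) + B k cosh(k·12) = 0
    ⇒ B = −A tanh(k·12) = − 6 tanh(sqrt(5)·12).
Therefore the extremal is
    y(x) = 6 cosh(sqrt(5) x) − 6 tanh(sqrt(5)·12) sinh(sqrt(5) x).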